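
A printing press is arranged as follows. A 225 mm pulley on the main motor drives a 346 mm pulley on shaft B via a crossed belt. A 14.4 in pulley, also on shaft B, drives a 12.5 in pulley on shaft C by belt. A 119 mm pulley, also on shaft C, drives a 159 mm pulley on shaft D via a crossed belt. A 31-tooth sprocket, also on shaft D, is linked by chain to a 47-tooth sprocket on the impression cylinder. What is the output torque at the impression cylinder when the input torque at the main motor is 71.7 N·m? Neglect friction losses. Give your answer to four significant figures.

belt 346/225 = 1.5378 → τ = 71.7·1.5378 = 110.26 N·m
belt 12.5/14.4 = 0.86806 → τ = 110.26·0.86806 = 95.711 N·m
belt 159/119 = 1.3361 → τ = 95.711·1.3361 = 127.88 N·m
chain 47/31 = 1.5161 → τ = 127.88·1.5161 = 193.89 N·m

193.9 N·m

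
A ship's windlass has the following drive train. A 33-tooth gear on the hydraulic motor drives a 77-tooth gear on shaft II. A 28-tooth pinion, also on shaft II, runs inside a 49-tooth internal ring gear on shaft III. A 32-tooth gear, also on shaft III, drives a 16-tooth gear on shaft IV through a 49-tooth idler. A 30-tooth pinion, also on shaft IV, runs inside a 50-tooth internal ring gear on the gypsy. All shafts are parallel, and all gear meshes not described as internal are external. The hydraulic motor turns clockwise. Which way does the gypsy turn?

the hydraulic motor → shaft II: external mesh, 1 reversal → CCW.
shaft II → shaft III: internal mesh, same direction → CCW.
shaft III → shaft IV: driver → idler → driven is 2 external meshes, 2 reversals → CCW.
shaft IV → the gypsy: internal mesh, same direction → CCW.
3 reversals in total — an odd number — so the gypsy turns opposite to the hydraulic motor.

counterclockwise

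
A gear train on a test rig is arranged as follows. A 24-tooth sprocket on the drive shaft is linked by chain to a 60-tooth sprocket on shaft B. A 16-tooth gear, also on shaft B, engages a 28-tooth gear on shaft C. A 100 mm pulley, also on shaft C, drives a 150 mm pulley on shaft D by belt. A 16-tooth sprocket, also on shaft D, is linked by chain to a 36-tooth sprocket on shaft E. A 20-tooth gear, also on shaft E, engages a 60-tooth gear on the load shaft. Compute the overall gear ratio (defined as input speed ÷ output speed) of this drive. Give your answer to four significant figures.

Each stage contributes driven/driver: chain 60/24 = 2.5, gear mesh 28/16 = 1.75, belt 150/100 = 1.5, chain 36/16 = 2.25, gear mesh 60/20 = 3.
Overall: 2.5 × 1.75 × 1.5 × 2.25 × 3 = 44.297.

44.30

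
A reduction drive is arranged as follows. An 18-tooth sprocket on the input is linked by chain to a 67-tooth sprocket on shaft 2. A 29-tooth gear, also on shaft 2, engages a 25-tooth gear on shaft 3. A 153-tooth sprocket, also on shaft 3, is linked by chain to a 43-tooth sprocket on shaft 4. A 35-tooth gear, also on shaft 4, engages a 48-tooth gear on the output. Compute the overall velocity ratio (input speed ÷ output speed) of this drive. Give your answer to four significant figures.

Each stage contributes driven/driver: chain 67/18 = 3.7222, gear mesh 25/29 = 0.86207, chain 43/153 = 0.28105, gear mesh 48/35 = 1.3714.
Overall: 3.7222 × 0.86207 × 0.28105 × 1.3714 = 1.2368.

1.237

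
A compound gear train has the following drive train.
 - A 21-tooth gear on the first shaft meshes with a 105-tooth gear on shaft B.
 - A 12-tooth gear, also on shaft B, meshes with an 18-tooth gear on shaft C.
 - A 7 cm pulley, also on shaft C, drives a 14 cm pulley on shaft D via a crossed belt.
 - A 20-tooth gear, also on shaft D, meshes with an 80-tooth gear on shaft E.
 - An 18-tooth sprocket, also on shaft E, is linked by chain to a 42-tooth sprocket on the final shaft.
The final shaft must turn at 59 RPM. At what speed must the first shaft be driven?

Overall ratio R = 5 × 1.5 × 2 × 4 × 2.3333 = 140.
Required input speed = output speed × R = 59 × 140 = 8260 RPM.

8260 RPM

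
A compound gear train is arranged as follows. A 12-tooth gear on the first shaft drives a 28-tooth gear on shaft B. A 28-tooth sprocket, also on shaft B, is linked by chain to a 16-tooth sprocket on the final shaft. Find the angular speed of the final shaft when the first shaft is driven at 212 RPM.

159 RPM

Gear mesh: ratio = 28/12 = 2.3333, so shaft B turns at 212 / 2.3333 = 90.857 RPM.
Chain: ratio = 16/28 = 0.57143, so the final shaft turns at 90.857 / 0.57143 = 159 RPM.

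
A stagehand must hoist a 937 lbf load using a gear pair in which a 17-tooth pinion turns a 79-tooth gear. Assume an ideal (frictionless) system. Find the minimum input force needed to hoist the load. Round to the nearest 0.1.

201.6 lbf

Gear pair MA = 79/17 = 4.6471.
Effort = load / MA = 937 / 4.6471 = 201.63 lbf.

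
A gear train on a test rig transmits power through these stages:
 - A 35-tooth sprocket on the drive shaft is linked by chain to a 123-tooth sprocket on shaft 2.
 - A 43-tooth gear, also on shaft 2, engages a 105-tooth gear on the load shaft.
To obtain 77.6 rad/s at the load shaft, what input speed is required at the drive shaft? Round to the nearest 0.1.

Overall ratio R = 3.5143 × 2.4419 = 8.5814.
Required input speed = output speed × R = 77.6 × 8.5814 = 665.92 rad/s.

665.9 rad/s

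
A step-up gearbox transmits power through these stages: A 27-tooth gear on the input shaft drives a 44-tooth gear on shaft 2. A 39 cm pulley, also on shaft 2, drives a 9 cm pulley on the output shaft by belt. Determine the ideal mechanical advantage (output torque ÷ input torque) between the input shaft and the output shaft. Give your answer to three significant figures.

0.376

Each stage contributes driven/driver: gear mesh 44/27 = 1.6296, belt 9/39 = 0.23077.
Overall: 1.6296 × 0.23077 = 0.37607.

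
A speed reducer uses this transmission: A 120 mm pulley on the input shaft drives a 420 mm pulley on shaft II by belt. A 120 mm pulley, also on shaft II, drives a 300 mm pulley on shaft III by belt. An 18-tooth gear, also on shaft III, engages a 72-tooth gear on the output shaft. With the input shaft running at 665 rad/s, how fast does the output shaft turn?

Belt: ratio = 420/120 = 3.5, so shaft II turns at 665 / 3.5 = 190 rad/s.
Belt: ratio = 300/120 = 2.5, so shaft III turns at 190 / 2.5 = 76 rad/s.
Gear mesh: ratio = 72/18 = 4, so the output shaft turns at 76 / 4 = 19 rad/s.

19 rad/s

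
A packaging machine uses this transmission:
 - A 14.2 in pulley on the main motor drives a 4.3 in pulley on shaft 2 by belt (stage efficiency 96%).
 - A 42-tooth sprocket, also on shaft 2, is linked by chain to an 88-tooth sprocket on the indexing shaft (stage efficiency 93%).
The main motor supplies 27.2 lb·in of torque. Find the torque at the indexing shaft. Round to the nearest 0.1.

belt 4.3/14.2 = 0.30282 → τ = 27.2·0.30282·0.96 = 7.9072 lb·in
chain 88/42 = 2.0952 → τ = 7.9072·2.0952·0.93 = 15.408 lb·in

15.4 lb·in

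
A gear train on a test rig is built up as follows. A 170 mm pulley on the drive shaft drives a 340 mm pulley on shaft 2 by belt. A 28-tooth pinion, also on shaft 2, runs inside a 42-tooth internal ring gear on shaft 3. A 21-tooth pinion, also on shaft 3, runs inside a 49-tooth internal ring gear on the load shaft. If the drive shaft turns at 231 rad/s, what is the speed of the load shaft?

belt 340/170 = 2 → 231/2 = 115.5 rad/s
internal gear 42/28 = 1.5 → 115.5/1.5 = 77 rad/s
internal gear 49/21 = 2.3333 → 77/2.3333 = 33 rad/s

33 rad/s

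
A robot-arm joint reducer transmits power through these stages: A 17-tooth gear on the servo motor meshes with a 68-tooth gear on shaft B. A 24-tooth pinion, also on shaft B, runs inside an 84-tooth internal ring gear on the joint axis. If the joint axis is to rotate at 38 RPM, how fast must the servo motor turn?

Overall ratio R = 4 × 3.5 = 14.
Required input speed = output speed × R = 38 × 14 = 532 RPM.

532 RPM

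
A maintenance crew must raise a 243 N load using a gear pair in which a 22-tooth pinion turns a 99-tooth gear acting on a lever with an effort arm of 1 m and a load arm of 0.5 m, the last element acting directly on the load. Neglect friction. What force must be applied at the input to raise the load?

27 N

Gear pair MA = 99/22 = 4.5.
Lever MA = effort arm / load arm = 1/0.5 = 2.
Combined ideal MA = 4.5 × 2 = 9.
Effort = load / MA = 243 / 9 = 27 N.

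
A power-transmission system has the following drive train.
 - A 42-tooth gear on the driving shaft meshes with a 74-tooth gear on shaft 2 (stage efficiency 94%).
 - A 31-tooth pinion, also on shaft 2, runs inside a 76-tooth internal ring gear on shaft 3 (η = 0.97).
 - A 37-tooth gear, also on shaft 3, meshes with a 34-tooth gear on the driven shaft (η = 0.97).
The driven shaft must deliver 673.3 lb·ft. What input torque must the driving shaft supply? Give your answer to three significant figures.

Overall ratio R = 1.7619 × 2.4516 × 0.91892 = 3.9693; overall efficiency η = 0.94 × 0.97 × 0.97 = 0.8844.
Input torque = output torque / (R × η) = 673.3 / (3.9693 × 0.8844) = 191.79 lb·ft.

192 lb·ft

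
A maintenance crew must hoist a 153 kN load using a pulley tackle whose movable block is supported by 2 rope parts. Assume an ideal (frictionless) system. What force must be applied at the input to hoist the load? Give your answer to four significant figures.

76.50 kN

Block-and-tackle MA = number of supporting rope parts = 2.
Effort = load / MA = 153 / 2 = 76.5 kN.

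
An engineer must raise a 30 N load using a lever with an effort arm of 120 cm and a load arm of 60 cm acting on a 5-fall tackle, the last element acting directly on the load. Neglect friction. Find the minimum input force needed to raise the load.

3 N

Lever MA = effort arm / load arm = 120/60 = 2.
Block-and-tackle MA = number of supporting rope parts = 5.
Combined ideal MA = 2 × 5 = 10.
Effort = load / MA = 30 / 10 = 3 N.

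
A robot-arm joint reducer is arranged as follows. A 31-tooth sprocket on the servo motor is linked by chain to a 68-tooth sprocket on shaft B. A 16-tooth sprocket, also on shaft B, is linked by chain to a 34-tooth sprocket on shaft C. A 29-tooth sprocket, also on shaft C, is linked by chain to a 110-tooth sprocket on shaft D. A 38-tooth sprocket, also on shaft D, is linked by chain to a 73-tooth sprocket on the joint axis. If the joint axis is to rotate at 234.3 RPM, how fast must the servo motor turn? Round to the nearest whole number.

7958 RPM

Overall ratio R = 2.1935 × 2.125 × 3.7931 × 1.9211 = 33.966.
Required input speed = output speed × R = 234.3 × 33.966 = 7958.2 RPM.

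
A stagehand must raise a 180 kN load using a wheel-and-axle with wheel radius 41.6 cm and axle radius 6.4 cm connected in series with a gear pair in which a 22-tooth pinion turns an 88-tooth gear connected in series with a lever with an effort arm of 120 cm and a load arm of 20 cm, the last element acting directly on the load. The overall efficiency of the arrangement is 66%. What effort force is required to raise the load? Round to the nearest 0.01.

Wheel-and-axle MA = R/r = 41.6/6.4 = 6.5.
Gear pair MA = 88/22 = 4.
Lever MA = effort arm / load arm = 120/20 = 6.
Combined ideal MA = 6.5 × 4 × 6 = 156.
Actual MA = 156 × 0.66 = 102.96.
Effort = load / actual MA = 180 / 102.96 = 1.7483 kN.

1.75 kN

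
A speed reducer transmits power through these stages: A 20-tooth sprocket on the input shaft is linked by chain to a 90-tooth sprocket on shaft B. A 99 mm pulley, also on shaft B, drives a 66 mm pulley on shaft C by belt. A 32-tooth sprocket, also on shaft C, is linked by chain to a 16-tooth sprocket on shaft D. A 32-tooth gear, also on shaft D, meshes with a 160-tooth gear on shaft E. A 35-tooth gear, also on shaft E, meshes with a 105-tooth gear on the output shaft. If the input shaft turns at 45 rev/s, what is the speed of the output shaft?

2 rev/s

the input shaft → shaft B (chain, 90/20): 45 ÷ 4.5 = 10 rev/s
shaft B → shaft C (belt, 66/99): 10 ÷ 0.66667 = 15 rev/s
shaft C → shaft D (chain, 16/32): 15 ÷ 0.5 = 30 rev/s
shaft D → shaft E (gear mesh, 160/32): 30 ÷ 5 = 6 rev/s
shaft E → the output shaft (gear mesh, 105/35): 6 ÷ 3 = 2 rev/s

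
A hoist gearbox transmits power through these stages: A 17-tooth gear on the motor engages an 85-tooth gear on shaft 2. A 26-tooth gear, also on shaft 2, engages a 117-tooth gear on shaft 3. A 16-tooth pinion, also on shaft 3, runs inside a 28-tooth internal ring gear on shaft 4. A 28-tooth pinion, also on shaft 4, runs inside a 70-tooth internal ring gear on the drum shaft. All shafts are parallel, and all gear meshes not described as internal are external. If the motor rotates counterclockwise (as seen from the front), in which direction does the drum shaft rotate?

the motor → shaft 2: external mesh, 1 reversal → CW.
shaft 2 → shaft 3: external mesh, 1 reversal → CCW.
shaft 3 → shaft 4: internal mesh, same direction → CCW.
shaft 4 → the drum shaft: internal mesh, same direction → CCW.
2 reversals in total — an even number — so the drum shaft turns the same way as the motor.

counterclockwise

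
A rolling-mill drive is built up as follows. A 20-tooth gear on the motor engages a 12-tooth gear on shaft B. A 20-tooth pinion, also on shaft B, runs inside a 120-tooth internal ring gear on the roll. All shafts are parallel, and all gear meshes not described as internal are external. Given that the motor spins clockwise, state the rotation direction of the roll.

the motor → shaft B: external mesh, 1 reversal → CCW.
shaft B → the roll: internal mesh, same direction → CCW.
1 reversal in total — an odd number — so the roll turns opposite to the motor.

counterclockwise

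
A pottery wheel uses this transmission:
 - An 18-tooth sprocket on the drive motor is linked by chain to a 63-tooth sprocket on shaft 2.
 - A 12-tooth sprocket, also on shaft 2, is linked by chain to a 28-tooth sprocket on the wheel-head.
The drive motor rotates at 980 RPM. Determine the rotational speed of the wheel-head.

120 RPM

the drive motor → shaft 2 (chain, 63/18): 980 ÷ 3.5 = 280 RPM
shaft 2 → the wheel-head (chain, 28/12): 280 ÷ 2.3333 = 120 RPM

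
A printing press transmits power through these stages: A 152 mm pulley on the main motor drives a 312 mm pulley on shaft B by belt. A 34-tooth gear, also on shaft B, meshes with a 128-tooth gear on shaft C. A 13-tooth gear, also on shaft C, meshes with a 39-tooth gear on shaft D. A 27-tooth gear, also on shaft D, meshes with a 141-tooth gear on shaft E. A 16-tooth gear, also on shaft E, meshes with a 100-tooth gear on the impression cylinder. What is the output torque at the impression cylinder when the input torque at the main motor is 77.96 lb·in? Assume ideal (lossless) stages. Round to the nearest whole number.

After the belt (312/152): 77.96 × 2.0526 = 160.02 lb·in
After the gear mesh (128/34): 160.02 × 3.7647 = 602.44 lb·in
After the gear mesh (39/13): 602.44 × 3 = 1807.3 lb·in
After the gear mesh (141/27): 1807.3 × 5.2222 = 9438.2 lb·in
After the gear mesh (100/16): 9438.2 × 6.25 = 58989 lb·in

58989 lb·in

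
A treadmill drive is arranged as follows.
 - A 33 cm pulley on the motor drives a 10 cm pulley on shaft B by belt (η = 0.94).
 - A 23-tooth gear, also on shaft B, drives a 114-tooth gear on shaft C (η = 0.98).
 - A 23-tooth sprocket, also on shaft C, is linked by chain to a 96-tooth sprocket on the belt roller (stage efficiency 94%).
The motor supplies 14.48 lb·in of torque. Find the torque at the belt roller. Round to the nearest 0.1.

belt 10/33 = 0.30303 → τ = 14.48·0.30303·0.94 = 4.1246 lb·in
gear mesh 114/23 = 4.9565 → τ = 4.1246·4.9565·0.98 = 20.035 lb·in
chain 96/23 = 4.1739 → τ = 20.035·4.1739·0.94 = 78.606 lb·in

78.6 lb·in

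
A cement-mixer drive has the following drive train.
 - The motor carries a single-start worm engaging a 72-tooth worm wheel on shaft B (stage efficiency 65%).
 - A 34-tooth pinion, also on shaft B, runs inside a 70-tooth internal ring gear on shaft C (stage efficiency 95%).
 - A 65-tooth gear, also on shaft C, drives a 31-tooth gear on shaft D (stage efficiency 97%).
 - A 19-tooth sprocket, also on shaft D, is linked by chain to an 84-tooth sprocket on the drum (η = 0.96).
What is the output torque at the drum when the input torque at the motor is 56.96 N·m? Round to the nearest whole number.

10237 N·m

Worm: ratio = 72/1 = 72; torque at shaft B = 56.96 × 72 × 0.65 = 2665.7 N·m.
Internal gear: ratio = 70/34 = 2.0588; torque at shaft C = 2665.7 × 2.0588 × 0.95 = 5213.9 N·m.
Gear mesh: ratio = 31/65 = 0.47692; torque at shaft D = 5213.9 × 0.47692 × 0.97 = 2412 N·m.
Chain: ratio = 84/19 = 4.4211; torque at the drum = 2412 × 4.4211 × 0.96 = 10237 N·m.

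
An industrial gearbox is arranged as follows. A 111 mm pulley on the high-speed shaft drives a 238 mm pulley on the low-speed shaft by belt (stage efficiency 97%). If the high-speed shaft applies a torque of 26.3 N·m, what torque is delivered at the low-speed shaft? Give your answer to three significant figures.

After the belt (238/111): 26.3 × 2.1441 × 0.97 = 54.699 N·m

54.7 N·m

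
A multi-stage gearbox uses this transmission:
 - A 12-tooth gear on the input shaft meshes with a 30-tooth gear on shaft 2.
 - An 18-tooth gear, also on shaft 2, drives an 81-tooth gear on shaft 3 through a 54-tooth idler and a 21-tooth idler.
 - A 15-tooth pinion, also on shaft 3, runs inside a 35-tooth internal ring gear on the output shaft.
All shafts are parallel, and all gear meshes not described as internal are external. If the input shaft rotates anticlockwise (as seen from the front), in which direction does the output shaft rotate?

anticlockwise

the input shaft → shaft 2: external mesh, 1 reversal → CW.
shaft 2 → shaft 3: driver → idler → idler → driven is 3 external meshes, 3 reversals → CCW.
shaft 3 → the output shaft: internal mesh, same direction → CCW.
4 reversals in total — an even number — so the output shaft turns the same way as the input shaft.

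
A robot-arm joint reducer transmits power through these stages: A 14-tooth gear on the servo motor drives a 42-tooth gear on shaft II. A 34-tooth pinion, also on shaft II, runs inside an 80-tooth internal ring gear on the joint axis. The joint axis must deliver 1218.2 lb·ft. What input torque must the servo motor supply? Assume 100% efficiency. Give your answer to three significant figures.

Overall ratio R = 3 × 2.3529 = 7.0588.
Input torque = output torque / R = 1218.2 / 7.0588 = 172.58 lb·ft.

173 lb·ft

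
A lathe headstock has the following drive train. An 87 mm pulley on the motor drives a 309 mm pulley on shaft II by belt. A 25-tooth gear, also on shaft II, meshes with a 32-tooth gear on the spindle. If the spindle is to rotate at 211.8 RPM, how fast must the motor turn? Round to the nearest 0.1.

962.9 RPM

Overall ratio R = 3.5517 × 1.28 = 4.5462.
Required input speed = output speed × R = 211.8 × 4.5462 = 962.89 RPM.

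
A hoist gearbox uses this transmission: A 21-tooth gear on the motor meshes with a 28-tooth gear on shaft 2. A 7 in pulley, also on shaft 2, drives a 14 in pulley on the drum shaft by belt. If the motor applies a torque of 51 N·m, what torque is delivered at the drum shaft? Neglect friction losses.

After the gear mesh (28/21): 51 × 1.3333 = 68 N·m
After the belt (14/7): 68 × 2 = 136 N·m

136 N·m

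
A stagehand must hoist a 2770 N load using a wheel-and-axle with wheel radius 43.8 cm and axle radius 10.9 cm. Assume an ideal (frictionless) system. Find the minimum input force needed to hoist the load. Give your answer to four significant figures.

Wheel-and-axle MA = R/r = 43.8/10.9 = 4.0183.
Effort = load / MA = 2770 / 4.0183 = 689.34 N.

689.3 N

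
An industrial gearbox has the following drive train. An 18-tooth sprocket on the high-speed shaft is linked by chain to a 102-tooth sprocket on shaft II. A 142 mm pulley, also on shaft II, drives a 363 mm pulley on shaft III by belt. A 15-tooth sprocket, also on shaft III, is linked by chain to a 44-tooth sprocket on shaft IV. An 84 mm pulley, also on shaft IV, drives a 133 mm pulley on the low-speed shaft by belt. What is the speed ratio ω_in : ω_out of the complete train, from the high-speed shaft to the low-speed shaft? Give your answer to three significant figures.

Each stage contributes driven/driver: chain 102/18 = 5.6667, belt 363/142 = 2.5563, chain 44/15 = 2.9333, belt 133/84 = 1.5833.
Overall: 5.6667 × 2.5563 × 2.9333 × 1.5833 = 67.279.

67.3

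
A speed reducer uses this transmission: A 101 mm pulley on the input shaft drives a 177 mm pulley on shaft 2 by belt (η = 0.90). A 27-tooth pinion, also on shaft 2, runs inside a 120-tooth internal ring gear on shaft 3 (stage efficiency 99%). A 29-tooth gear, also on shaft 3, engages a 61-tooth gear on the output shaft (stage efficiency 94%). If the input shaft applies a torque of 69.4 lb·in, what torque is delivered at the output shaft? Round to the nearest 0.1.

952.3 lb·in

belt 177/101 = 1.7525 → τ = 69.4·1.7525·0.90 = 109.46 lb·in
internal gear 120/27 = 4.4444 → τ = 109.46·4.4444·0.99 = 481.62 lb·in
gear mesh 61/29 = 2.1034 → τ = 481.62·2.1034·0.94 = 952.28 lb·in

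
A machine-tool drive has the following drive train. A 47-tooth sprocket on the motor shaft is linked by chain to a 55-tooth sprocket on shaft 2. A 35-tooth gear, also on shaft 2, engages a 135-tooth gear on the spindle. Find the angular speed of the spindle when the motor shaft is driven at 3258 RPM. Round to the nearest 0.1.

721.8 RPM

the motor shaft → shaft 2 (chain, 55/47): 3258 ÷ 1.1702 = 2784.1 RPM
shaft 2 → the spindle (gear mesh, 135/35): 2784.1 ÷ 3.8571 = 721.81 RPM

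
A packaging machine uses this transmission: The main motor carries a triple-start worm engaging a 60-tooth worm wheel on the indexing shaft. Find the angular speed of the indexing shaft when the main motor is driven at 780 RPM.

worm 60/3 = 20 → 780/20 = 39 RPM

39 RPM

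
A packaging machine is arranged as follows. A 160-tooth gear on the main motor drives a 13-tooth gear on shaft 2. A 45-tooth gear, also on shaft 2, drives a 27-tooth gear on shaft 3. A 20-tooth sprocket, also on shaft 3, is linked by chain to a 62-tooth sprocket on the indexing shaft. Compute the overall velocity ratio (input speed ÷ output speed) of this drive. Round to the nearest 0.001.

Each stage contributes driven/driver: gear mesh 13/160 = 0.08125, gear mesh 27/45 = 0.6, chain 62/20 = 3.1.
Overall: 0.08125 × 0.6 × 3.1 = 0.15113.

0.151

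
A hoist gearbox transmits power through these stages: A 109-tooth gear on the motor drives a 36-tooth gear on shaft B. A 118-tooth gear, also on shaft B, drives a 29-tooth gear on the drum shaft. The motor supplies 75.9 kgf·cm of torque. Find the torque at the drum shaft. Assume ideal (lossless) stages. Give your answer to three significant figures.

6.16 kgf·cm

After the gear mesh (36/109): 75.9 × 0.33028 = 25.068 kgf·cm
After the gear mesh (29/118): 25.068 × 0.24576 = 6.1608 kgf·cm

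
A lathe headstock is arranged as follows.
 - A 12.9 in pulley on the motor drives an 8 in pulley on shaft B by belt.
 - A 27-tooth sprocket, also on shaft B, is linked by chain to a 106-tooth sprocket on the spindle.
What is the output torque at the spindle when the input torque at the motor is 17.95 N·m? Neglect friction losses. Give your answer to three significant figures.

belt 8/12.9 = 0.62016 → τ = 17.95·0.62016 = 11.132 N·m
chain 106/27 = 3.9259 → τ = 11.132·3.9259 = 43.703 N·m

43.7 N·m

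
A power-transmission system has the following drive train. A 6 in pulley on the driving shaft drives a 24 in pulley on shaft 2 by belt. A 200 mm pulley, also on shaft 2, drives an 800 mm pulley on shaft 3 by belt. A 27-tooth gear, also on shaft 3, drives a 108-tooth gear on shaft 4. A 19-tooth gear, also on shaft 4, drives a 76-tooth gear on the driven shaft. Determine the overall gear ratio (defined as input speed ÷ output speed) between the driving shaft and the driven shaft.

Each stage contributes driven/driver: belt 24/6 = 4, belt 800/200 = 4, gear mesh 108/27 = 4, gear mesh 76/19 = 4.
Overall: 4 × 4 × 4 × 4 = 256.

256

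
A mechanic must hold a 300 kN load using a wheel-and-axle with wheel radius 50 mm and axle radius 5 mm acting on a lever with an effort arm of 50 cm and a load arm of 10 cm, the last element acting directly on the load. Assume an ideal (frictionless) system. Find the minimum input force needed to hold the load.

6 kN

Wheel-and-axle MA = R/r = 50/5 = 10.
Lever MA = effort arm / load arm = 50/10 = 5.
Combined ideal MA = 10 × 5 = 50.
Effort = load / MA = 300 / 50 = 6 kN.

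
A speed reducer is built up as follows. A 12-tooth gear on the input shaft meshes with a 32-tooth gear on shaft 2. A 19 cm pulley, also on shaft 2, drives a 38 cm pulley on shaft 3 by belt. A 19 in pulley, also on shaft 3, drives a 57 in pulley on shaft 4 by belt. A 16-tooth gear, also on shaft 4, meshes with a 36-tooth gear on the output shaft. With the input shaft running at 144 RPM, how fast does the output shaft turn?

gear mesh 32/12 = 2.6667 → 144/2.6667 = 54 RPM
belt 38/19 = 2 → 54/2 = 27 RPM
belt 57/19 = 3 → 27/3 = 9 RPM
gear mesh 36/16 = 2.25 → 9/2.25 = 4 RPM

4 RPM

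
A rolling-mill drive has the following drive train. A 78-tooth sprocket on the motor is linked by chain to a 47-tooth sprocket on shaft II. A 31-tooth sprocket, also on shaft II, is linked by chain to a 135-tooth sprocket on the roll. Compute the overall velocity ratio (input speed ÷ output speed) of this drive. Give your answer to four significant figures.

Each stage contributes driven/driver: chain 47/78 = 0.60256, chain 135/31 = 4.3548.
Overall: 0.60256 × 4.3548 = 2.6241.

2.624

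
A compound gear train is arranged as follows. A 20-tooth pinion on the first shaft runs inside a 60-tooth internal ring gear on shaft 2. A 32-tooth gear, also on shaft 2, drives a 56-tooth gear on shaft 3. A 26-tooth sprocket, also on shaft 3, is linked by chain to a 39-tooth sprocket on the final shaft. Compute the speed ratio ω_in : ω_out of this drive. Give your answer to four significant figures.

7.875

Each stage contributes driven/driver: internal gear 60/20 = 3, gear mesh 56/32 = 1.75, chain 39/26 = 1.5.
Overall: 3 × 1.75 × 1.5 = 7.875.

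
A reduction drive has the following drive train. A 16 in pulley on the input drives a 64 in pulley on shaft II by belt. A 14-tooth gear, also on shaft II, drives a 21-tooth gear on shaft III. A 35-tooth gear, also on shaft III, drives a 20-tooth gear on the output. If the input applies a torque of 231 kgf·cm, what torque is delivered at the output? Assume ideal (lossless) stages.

792 kgf·cm

belt 64/16 = 4 → τ = 231·4 = 924 kgf·cm
gear mesh 21/14 = 1.5 → τ = 924·1.5 = 1386 kgf·cm
gear mesh 20/35 = 0.57143 → τ = 1386·0.57143 = 792 kgf·cm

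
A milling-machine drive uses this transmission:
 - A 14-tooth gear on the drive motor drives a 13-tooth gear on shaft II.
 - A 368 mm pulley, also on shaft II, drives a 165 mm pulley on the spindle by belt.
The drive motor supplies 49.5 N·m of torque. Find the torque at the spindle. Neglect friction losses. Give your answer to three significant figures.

After the gear mesh (13/14): 49.5 × 0.92857 = 45.964 N·m
After the belt (165/368): 45.964 × 0.44837 = 20.609 N·m

20.6 N·m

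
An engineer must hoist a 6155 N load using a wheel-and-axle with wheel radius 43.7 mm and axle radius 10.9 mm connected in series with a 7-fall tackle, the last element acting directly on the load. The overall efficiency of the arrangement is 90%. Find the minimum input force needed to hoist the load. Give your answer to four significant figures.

243.7 N

Wheel-and-axle MA = R/r = 43.7/10.9 = 4.0092.
Block-and-tackle MA = number of supporting rope parts = 7.
Combined ideal MA = 4.0092 × 7 = 28.064.
Actual MA = 28.064 × 0.90 = 25.258.
Effort = load / actual MA = 6155 / 25.258 = 243.69 N.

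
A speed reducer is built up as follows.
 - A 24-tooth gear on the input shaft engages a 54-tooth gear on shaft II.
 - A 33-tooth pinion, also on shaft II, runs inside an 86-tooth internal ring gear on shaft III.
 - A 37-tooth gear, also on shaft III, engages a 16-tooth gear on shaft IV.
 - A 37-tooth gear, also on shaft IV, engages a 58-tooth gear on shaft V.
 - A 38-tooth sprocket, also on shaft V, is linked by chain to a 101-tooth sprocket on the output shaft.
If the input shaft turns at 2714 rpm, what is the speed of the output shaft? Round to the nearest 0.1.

the input shaft → shaft II (gear mesh, 54/24): 2714 ÷ 2.25 = 1206.2 rpm
shaft II → shaft III (internal gear, 86/33): 1206.2 ÷ 2.6061 = 462.85 rpm
shaft III → shaft IV (gear mesh, 16/37): 462.85 ÷ 0.43243 = 1070.3 rpm
shaft IV → shaft V (gear mesh, 58/37): 1070.3 ÷ 1.5676 = 682.81 rpm
shaft V → the output shaft (chain, 101/38): 682.81 ÷ 2.6579 = 256.9 rpm

256.9 rpm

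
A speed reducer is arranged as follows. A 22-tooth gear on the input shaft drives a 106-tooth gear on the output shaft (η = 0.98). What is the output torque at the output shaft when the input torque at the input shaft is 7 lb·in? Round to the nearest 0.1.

After the gear mesh (106/22): 7 × 4.8182 × 0.98 = 33.053 lb·in

33.1 lb·in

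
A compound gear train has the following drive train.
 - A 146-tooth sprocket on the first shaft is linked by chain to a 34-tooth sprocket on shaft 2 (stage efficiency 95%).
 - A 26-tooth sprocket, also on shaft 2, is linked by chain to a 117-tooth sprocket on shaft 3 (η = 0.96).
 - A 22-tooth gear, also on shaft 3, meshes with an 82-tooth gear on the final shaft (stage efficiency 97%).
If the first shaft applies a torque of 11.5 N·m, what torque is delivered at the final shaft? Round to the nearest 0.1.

After the chain (34/146): 11.5 × 0.23288 × 0.95 = 2.5442 N·m
After the chain (117/26): 2.5442 × 4.5 × 0.96 = 10.991 N·m
After the gear mesh (82/22): 10.991 × 3.7273 × 0.97 = 39.737 N·m

39.7 N·m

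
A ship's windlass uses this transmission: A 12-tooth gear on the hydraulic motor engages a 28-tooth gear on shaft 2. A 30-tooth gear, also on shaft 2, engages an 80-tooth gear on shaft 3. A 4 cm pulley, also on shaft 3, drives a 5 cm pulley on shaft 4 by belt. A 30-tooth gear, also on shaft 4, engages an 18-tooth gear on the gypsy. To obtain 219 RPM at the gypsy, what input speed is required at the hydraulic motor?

1022 RPM

Overall ratio R = 2.3333 × 2.6667 × 1.25 × 0.6 = 4.6667.
Required input speed = output speed × R = 219 × 4.6667 = 1022 RPM.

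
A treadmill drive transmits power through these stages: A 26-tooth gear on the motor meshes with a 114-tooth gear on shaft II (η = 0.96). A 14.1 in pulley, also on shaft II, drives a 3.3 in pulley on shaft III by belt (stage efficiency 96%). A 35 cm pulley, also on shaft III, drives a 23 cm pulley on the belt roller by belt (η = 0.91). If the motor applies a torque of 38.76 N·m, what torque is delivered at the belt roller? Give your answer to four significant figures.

21.92 N·m

gear mesh 114/26 = 4.3846 → τ = 38.76·4.3846·0.96 = 163.15 N·m
belt 3.3/14.1 = 0.23404 → τ = 163.15·0.23404·0.96 = 36.657 N·m
belt 23/35 = 0.65714 → τ = 36.657·0.65714·0.91 = 21.921 N·m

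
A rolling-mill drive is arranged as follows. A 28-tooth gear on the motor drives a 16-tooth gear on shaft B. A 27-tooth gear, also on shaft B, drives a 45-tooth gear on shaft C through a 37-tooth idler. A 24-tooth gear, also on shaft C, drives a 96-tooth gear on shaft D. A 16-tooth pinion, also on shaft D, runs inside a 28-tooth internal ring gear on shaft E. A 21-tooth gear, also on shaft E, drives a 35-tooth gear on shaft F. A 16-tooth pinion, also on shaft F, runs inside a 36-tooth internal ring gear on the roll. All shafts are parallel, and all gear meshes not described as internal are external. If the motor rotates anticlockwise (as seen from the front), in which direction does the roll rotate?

clockwise

the motor → shaft B: external mesh, 1 reversal → CW.
shaft B → shaft C: driver → idler → driven is 2 external meshes, 2 reversals → CW.
shaft C → shaft D: external mesh, 1 reversal → CCW.
shaft D → shaft E: internal mesh, same direction → CCW.
shaft E → shaft F: external mesh, 1 reversal → CW.
shaft F → the roll: internal mesh, same direction → CW.
5 reversals in total — an odd number — so the roll turns opposite to the motor.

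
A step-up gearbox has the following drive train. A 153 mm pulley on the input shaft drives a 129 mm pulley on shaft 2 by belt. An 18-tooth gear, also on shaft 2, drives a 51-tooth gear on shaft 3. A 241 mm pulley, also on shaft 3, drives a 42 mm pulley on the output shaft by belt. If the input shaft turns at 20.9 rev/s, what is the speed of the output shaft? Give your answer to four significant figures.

belt 129/153 = 0.84314 → 20.9/0.84314 = 24.788 rev/s
gear mesh 51/18 = 2.8333 → 24.788/2.8333 = 8.7488 rev/s
belt 42/241 = 0.17427 → 8.7488/0.17427 = 50.202 rev/s

50.20 rev/s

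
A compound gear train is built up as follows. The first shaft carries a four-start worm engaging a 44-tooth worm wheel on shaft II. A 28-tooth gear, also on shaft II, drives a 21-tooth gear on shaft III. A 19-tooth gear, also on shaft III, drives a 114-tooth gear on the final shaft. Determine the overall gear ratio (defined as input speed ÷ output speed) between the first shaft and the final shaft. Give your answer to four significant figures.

Each stage contributes driven/driver: worm 44/4 = 11, gear mesh 21/28 = 0.75, gear mesh 114/19 = 6.
Overall: 11 × 0.75 × 6 = 49.5.

49.50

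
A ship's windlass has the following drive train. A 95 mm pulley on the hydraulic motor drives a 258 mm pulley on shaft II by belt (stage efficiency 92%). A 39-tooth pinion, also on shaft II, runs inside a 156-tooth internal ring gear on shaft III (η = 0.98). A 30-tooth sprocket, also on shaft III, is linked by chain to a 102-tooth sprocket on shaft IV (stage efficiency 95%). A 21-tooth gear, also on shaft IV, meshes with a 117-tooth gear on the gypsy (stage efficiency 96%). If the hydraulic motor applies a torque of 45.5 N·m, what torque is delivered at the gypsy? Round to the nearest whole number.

belt 258/95 = 2.7158 → τ = 45.5·2.7158·0.92 = 113.68 N·m
internal gear 156/39 = 4 → τ = 113.68·4·0.98 = 445.64 N·m
chain 102/30 = 3.4 → τ = 445.64·3.4·0.95 = 1439.4 N·m
gear mesh 117/21 = 5.5714 → τ = 1439.4·5.5714·0.96 = 7698.8 N·m

7699 N·m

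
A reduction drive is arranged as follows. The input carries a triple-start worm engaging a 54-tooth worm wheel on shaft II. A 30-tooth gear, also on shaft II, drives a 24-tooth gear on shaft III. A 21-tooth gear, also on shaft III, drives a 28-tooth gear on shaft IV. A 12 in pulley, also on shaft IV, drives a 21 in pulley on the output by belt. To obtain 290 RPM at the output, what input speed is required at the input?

9744 RPM

Overall ratio R = 18 × 0.8 × 1.3333 × 1.75 = 33.6.
Required input speed = output speed × R = 290 × 33.6 = 9744 RPM.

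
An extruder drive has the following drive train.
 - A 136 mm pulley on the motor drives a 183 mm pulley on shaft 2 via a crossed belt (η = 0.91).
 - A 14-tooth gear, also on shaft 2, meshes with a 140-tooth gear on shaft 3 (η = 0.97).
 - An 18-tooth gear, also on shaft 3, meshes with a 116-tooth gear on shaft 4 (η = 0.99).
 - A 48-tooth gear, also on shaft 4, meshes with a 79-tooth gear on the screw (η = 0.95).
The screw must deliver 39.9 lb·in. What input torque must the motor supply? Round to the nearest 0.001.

Overall ratio R = 1.3456 × 10 × 6.4444 × 1.6458 = 142.72; overall efficiency η = 0.91 × 0.97 × 0.99 × 0.95 = 0.8302.
Input torque = output torque / (R × η) = 39.9 / (142.72 × 0.8302) = 0.33676 lb·in.

0.337 lb·in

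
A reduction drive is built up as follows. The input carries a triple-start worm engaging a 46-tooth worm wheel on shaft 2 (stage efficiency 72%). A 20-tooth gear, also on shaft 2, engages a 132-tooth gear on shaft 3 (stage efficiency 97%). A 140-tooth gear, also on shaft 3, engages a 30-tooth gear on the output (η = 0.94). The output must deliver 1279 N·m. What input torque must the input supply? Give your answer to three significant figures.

Overall ratio R = 15.333 × 6.6 × 0.21429 = 21.686; overall efficiency η = 0.72 × 0.97 × 0.94 = 0.6565.
Input torque = output torque / (R × η) = 1279 / (21.686 × 0.6565) = 89.839 N·m.

89.8 N·m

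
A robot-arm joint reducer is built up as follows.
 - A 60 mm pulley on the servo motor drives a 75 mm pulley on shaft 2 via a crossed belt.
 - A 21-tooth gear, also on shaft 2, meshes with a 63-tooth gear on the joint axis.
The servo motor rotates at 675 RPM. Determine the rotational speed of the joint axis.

the servo motor → shaft 2 (belt, 75/60): 675 ÷ 1.25 = 540 RPM
shaft 2 → the joint axis (gear mesh, 63/21): 540 ÷ 3 = 180 RPM

180 RPM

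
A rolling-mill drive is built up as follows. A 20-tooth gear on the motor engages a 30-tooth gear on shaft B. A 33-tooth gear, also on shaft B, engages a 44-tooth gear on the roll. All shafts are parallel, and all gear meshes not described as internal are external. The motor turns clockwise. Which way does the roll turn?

the motor → shaft B: external mesh, 1 reversal → CCW.
shaft B → the roll: external mesh, 1 reversal → CW.
2 reversals in total — an even number — so the roll turns the same way as the motor.

clockwise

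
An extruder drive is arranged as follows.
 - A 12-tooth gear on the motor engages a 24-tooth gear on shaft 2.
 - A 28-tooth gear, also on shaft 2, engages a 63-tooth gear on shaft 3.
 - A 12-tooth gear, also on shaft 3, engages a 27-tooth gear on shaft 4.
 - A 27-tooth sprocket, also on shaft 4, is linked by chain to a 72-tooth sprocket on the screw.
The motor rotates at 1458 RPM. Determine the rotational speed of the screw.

54 RPM

Gear mesh: ratio = 24/12 = 2, so shaft 2 turns at 1458 / 2 = 729 RPM.
Gear mesh: ratio = 63/28 = 2.25, so shaft 3 turns at 729 / 2.25 = 324 RPM.
Gear mesh: ratio = 27/12 = 2.25, so shaft 4 turns at 324 / 2.25 = 144 RPM.
Chain: ratio = 72/27 = 2.6667, so the screw turns at 144 / 2.6667 = 54 RPM.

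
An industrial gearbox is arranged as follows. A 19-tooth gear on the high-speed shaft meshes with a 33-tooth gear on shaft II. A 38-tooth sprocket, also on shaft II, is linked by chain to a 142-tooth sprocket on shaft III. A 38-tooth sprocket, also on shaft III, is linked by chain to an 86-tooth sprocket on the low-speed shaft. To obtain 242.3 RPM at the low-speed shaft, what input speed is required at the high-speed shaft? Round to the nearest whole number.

3559 RPM

Overall ratio R = 1.7368 × 3.7368 × 2.2632 = 14.689.
Required input speed = output speed × R = 242.3 × 14.689 = 3559 RPM.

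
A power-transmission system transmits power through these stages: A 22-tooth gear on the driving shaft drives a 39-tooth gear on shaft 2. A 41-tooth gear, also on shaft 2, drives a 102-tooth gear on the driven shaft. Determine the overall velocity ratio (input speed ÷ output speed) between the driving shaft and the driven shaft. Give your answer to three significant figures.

4.41

Each stage contributes driven/driver: gear mesh 39/22 = 1.7727, gear mesh 102/41 = 2.4878.
Overall: 1.7727 × 2.4878 = 4.4102.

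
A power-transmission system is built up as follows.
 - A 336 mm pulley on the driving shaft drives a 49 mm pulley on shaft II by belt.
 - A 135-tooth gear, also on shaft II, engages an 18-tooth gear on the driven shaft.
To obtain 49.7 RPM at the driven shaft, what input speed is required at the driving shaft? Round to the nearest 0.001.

0.966 RPM

Overall ratio R = 0.14583 × 0.13333 = 0.019444.
Required input speed = output speed × R = 49.7 × 0.019444 = 0.96639 RPM.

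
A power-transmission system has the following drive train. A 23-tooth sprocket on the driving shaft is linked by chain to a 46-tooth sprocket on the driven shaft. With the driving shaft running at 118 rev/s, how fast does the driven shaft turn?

the driving shaft → the driven shaft (chain, 46/23): 118 ÷ 2 = 59 rev/s

59 rev/s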